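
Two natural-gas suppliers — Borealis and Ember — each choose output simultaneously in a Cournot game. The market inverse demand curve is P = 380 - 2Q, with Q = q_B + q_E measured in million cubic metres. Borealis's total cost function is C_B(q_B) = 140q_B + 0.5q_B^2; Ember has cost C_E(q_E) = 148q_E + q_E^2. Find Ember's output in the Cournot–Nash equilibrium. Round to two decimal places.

Borealis's profit: π_B = (380 - 2Q)q_B - (140q_B + (1/2)q_B²). Setting ∂π_B/∂q_B = 0: 240 - 5q_B - 2(q_E) = 0.
Ember's first-order condition: 232 - 6q_E - 2(q_B) = 0.
Rearranging gives the reaction functions q_B = (240 - 2q_E)/5 and q_E = (232 - 2q_B)/6.
Solving the pair: q_B = 488/13, q_E = 340/13.

26.15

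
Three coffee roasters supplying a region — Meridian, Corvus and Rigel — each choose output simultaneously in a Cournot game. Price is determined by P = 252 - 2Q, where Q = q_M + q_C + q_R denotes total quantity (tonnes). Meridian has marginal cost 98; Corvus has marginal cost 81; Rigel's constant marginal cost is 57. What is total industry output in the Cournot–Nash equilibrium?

Meridian's profit: π_M = (252 - 2Q)q_M - (98q_M). Setting ∂π_M/∂q_M = 0: 154 - 4q_M - 2(q_C + q_R) = 0.
Corvus's profit: π_C = (252 - 2Q)q_C - (81q_C). Setting ∂π_C/∂q_C = 0: 171 - 4q_C - 2(q_M + q_R) = 0.
Rigel's profit: π_R = (252 - 2Q)q_R - (57q_R). Setting ∂π_R/∂q_R = 0: 195 - 4q_R - 2(q_M + q_C) = 0.
Adding the 3 first-order conditions: 520 − 8Q = 0, so Q = 65.
Back-substituting: q_M = (154 − 130)/2 = 12, q_C = (171 − 130)/2 = 41/2, q_R = (195 − 130)/2 = 65/2.
Total output Q = 12 + 41/2 + 65/2 = 65.

65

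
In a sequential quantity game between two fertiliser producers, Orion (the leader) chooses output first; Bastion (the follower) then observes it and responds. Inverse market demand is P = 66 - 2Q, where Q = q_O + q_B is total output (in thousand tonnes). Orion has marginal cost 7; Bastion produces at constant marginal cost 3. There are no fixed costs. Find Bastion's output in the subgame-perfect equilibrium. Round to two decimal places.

8.88

The follower Bastion best-responds to any q_O: π_B = (66 - 2Q)q_B - 3q_B.
∂π_B/∂q_B = 63 - 2q_O - 4q_B = 0 gives the reaction function q_B = (63 - 2q_O)/4.
The leader anticipates this reaction. Substituting into P = 66 - 2Q gives P = 69/2 - q_O, so π_O = (69/2 - q_O)q_O - 7q_O.
Maximising: ∂π_O/∂q_O = 55/2 - 2q_O = 0, giving q_O = 55/4.
Then q_B = (63 - 2·(55/4))/4 = 71/8.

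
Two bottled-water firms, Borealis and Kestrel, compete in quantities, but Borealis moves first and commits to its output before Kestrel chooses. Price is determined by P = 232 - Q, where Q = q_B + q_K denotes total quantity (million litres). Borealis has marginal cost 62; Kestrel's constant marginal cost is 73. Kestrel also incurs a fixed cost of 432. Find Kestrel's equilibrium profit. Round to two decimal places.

Solve by backward induction. Given q_B, the follower Kestrel maximises π_K = (232 - q_B - q_K)q_K - 73q_K.
Follower FOC: 159 - q_B - 2q_K = 0, so q_K(q_B) = (159 - q_B)/2.
The leader anticipates this reaction. Substituting into P = 232 - Q gives P = 305/2 - (1/2)q_B, so π_B = (305/2 - (1/2)q_B)q_B - 62q_B.
The leader's first-order condition 181/2 - q_B = 0 yields q_B = 181/2.
Then q_K = (159 - 181/2)/2 = 137/4.
Price P = 232 - 499/4 = 429/4.
Kestrel's profit: (429/4 - 73)·(137/4) - 432 = 741.0625.

741.06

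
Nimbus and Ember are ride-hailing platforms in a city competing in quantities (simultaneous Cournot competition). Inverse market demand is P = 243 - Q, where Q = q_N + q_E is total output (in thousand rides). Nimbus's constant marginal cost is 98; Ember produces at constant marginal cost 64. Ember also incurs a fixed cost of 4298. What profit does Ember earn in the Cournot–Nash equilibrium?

Nimbus's profit: π_N = (243 - Q)q_N - (98q_N). Setting ∂π_N/∂q_N = 0: 145 - 2q_N - (q_E) = 0.
Ember's profit: π_E = (243 - Q)q_E - (64q_E). Setting ∂π_E/∂q_E = 0: 179 - 2q_E - (q_N) = 0.
Rearranging gives the reaction functions q_N = (145 - q_E)/2 and q_E = (179 - q_N)/2.
Solving the pair: q_N = 37, q_E = 71.
Price P = 243 - 108 = 135.
Ember's profit: (135 - 64)·71 - 4298 = 743.

743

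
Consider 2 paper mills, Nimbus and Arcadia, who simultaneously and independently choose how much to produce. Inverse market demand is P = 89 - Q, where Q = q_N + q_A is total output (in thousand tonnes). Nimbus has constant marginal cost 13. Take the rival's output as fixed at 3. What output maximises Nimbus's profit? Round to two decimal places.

36.50

With the rival's output fixed at 3, Nimbus's profit is π_N = (89 - 3 - q_N)q_N - (13q_N) = (86 - q_N)q_N - (13q_N).
∂π_N/∂q_N = 73 - 2q_N = 0, so q_N = 73/2.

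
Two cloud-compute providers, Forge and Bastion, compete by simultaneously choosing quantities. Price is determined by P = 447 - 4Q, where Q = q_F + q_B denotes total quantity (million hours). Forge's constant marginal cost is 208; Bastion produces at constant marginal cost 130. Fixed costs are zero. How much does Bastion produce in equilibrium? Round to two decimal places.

32.92

Forge's profit: π_F = (447 - 4Q)q_F - (208q_F). Setting ∂π_F/∂q_F = 0: 239 - 8q_F - 4(q_B) = 0.
Bastion's profit: π_B = (447 - 4Q)q_B - (130q_B). Setting ∂π_B/∂q_B = 0: 317 - 8q_B - 4(q_F) = 0.
So q_F = (239 - 4q_B)/8 and q_B = (317 - 4q_F)/8.
Solving the pair: q_F = 161/12, q_B = 395/12.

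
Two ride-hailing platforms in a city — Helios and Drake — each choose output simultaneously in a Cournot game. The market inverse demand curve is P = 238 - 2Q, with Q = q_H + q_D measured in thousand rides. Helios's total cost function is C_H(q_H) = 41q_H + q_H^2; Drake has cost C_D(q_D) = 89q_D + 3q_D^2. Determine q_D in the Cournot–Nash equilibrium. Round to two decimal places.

8.93

Helios's profit: π_H = (238 - 2Q)q_H - (41q_H + q_H²). Setting ∂π_H/∂q_H = 0: 197 - 6q_H - 2(q_D) = 0.
Drake's profit: π_D = (238 - 2Q)q_D - (89q_D + 3q_D²). Setting ∂π_D/∂q_D = 0: 149 - 10q_D - 2(q_H) = 0.
Best responses: q_H = (197 - 2q_D)/6, q_D = (149 - 2q_H)/10.
Solving the pair: q_H = 209/7, q_D = 125/14.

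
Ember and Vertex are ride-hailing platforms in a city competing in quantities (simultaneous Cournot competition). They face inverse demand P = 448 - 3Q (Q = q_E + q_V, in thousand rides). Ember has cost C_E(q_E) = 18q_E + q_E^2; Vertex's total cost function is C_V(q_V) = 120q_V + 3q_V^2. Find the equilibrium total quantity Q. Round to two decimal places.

Ember's profit: π_E = (448 - 3Q)q_E - (18q_E + q_E²). Setting ∂π_E/∂q_E = 0: 430 - 8q_E - 3(q_V) = 0.
Vertex's profit: π_V = (448 - 3Q)q_V - (120q_V + 3q_V²). Setting ∂π_V/∂q_V = 0: 328 - 12q_V - 3(q_E) = 0.
Best responses: q_E = (430 - 3q_V)/8, q_V = (328 - 3q_E)/12.
Substituting one into the other gives q_E = 48 and q_V = 46/3.
Total output Q = 48 + 46/3 = 190/3.

63.33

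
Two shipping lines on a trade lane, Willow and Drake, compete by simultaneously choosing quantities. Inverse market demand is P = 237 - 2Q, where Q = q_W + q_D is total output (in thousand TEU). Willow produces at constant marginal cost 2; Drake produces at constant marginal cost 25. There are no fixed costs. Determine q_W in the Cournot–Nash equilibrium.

43

Willow's profit: π_W = (237 - 2Q)q_W - (2q_W). Setting ∂π_W/∂q_W = 0: 235 - 4q_W - 2(q_D) = 0.
Drake's first-order condition: 212 - 4q_D - 2(q_W) = 0.
Best responses: q_W = (235 - 2q_D)/4, q_D = (212 - 2q_W)/4.
Substituting one into the other gives q_W = 43 and q_D = 63/2.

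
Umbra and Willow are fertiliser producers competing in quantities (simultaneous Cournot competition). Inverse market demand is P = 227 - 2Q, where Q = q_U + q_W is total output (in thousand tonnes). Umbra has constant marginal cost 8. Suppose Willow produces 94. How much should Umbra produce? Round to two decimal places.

7.75

With the rival's output fixed at 94, Umbra's profit is π_U = (227 - 2·94 - 2q_U)q_U - (8q_U) = (39 - 2q_U)q_U - (8q_U).
∂π_U/∂q_U = 31 - 4q_U = 0, so q_U = 31/4.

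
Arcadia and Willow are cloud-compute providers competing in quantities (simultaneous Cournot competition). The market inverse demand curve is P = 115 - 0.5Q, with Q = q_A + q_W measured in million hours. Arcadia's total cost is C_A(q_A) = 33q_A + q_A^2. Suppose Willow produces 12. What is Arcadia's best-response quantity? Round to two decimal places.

With the rival's output fixed at 12, Arcadia's profit is π_A = (115 - (1/2)·12 - (1/2)q_A)q_A - (33q_A + q_A²) = (109 - (1/2)q_A)q_A - (33q_A + q_A²).
∂π_A/∂q_A = 76 - 3q_A = 0, so q_A = 76/3.

25.33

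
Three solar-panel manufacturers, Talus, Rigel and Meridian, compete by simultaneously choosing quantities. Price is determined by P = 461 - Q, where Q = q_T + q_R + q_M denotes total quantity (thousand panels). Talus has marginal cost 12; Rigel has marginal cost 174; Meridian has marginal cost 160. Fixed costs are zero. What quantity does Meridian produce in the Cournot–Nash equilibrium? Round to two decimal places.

41.75

Talus's profit: π_T = (461 - Q)q_T - (12q_T). Setting ∂π_T/∂q_T = 0: 449 - 2q_T - (q_R + q_M) = 0.
Rigel's first-order condition: 287 - 2q_R - (q_T + q_M) = 0.
Meridian's profit: π_M = (461 - Q)q_M - (160q_M). Setting ∂π_M/∂q_M = 0: 301 - 2q_M - (q_T + q_R) = 0.
Summing all 3 equations gives 1037 − 4Q = 0, hence Q = 1037/4.
Back-substituting: q_T = (449 − 1037/4) = 759/4, q_R = (287 − 1037/4) = 111/4, q_M = (301 − 1037/4) = 167/4.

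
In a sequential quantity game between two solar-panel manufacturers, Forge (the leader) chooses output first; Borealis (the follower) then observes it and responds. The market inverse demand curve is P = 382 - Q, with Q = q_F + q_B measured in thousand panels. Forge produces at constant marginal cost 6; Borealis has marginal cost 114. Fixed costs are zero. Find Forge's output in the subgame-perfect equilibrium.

The follower Borealis best-responds to any q_F: π_B = (382 - Q)q_B - 114q_B.
Setting the follower's marginal profit to zero, 268 - q_F - 2q_B = 0, i.e. q_B = (268 - q_F)/2.
The leader anticipates this reaction. Substituting into P = 382 - Q gives P = 248 - (1/2)q_F, so π_F = (248 - (1/2)q_F)q_F - 6q_F.
Maximising: ∂π_F/∂q_F = 242 - q_F = 0, giving q_F = 242.
Then q_B = (268 - 242)/2 = 13.

242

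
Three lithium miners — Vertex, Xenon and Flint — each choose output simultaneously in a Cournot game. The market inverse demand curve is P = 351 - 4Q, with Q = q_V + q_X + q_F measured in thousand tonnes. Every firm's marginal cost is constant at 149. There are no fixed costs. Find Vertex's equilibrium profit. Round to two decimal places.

Each firm earns π_i = (351 - 4Q)q_i - 149q_i.
Setting ∂π_i/∂q_i = 0 with rivals' quantities fixed: 202 - 8q_i - 4·Σ_{j≠i} q_j = 0.
With identical firms every q_j equals q_i, so Σ_{j≠i} q_j = 2q_i and 202 = 16q_i, giving q_i = 101/8.
Price P = 351 - 4·(303/8) = 399/2.
Vertex's profit: (399/2 - 149)·(101/8) = 637.5625.

637.56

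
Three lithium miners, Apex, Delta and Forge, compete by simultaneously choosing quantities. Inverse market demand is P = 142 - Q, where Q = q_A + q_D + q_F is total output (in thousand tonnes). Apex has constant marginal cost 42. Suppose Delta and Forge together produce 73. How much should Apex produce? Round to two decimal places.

13.50

With rivals' combined output fixed at 73, Apex's profit is π_A = (142 - 73 - q_A)q_A - (42q_A) = (69 - q_A)q_A - (42q_A).
∂π_A/∂q_A = 27 - 2q_A = 0, so q_A = 27/2.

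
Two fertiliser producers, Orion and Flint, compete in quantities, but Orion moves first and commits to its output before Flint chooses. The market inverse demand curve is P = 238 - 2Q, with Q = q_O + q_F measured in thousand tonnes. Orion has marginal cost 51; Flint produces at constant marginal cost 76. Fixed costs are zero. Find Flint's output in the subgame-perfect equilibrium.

14

Solve by backward induction. Given q_O, the follower Flint maximises π_F = (238 - 2q_O - 2q_F)q_F - 76q_F.
Setting the follower's marginal profit to zero, 162 - 2q_O - 4q_F = 0, i.e. q_F = (162 - 2q_O)/4.
The leader anticipates this reaction. Substituting into P = 238 - 2Q gives P = 157 - q_O, so π_O = (157 - q_O)q_O - 51q_O.
Leader FOC: 106 - 2q_O = 0, so q_O = 53.
Then q_F = (162 - 2·53)/4 = 14.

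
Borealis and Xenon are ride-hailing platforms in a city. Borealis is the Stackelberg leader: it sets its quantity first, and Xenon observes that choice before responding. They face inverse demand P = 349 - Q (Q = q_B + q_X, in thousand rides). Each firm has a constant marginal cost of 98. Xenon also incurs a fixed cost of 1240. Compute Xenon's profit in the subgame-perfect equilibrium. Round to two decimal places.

The follower Xenon best-responds to any q_B: π_X = (349 - Q)q_X - 98q_X.
Setting the follower's marginal profit to zero, 251 - q_B - 2q_X = 0, i.e. q_X = (251 - q_B)/2.
The leader anticipates this reaction. Substituting into P = 349 - Q gives P = 447/2 - (1/2)q_B, so π_B = (447/2 - (1/2)q_B)q_B - 98q_B.
Leader FOC: 251/2 - q_B = 0, so q_B = 251/2.
Then q_X = (251 - 251/2)/2 = 251/4.
Price P = 349 - 753/4 = 643/4.
Xenon's profit: (643/4 - 98)·(251/4) - 1240 = 2697.5625.

2697.56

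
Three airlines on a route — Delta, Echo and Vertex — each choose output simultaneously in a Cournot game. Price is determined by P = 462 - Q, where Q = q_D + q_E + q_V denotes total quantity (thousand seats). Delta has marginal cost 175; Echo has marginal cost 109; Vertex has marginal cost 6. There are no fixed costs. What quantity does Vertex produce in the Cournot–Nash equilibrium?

Delta's profit: π_D = (462 - Q)q_D - (175q_D). Setting ∂π_D/∂q_D = 0: 287 - 2q_D - (q_E + q_V) = 0.
Echo's profit: π_E = (462 - Q)q_E - (109q_E). Setting ∂π_E/∂q_E = 0: 353 - 2q_E - (q_D + q_V) = 0.
Vertex's first-order condition: 456 - 2q_V - (q_D + q_E) = 0.
Adding the 3 first-order conditions: 1096 − 4Q = 0, so Q = 274.
Back-substituting: q_D = (287 − 274) = 13, q_E = (353 − 274) = 79, q_V = (456 − 274) = 182.

182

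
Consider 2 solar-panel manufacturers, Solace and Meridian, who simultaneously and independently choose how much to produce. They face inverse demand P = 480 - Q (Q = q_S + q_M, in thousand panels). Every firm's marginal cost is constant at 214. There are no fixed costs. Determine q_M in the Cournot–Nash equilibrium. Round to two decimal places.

A representative firm's profit is π_i = q_i(480 - Q) - 214q_i.
Setting ∂π_i/∂q_i = 0 with rivals' quantities fixed: 266 - 2q_i - q_j = 0.
By symmetry each firm produces the same amount; substituting q_j = q_i yields q_i = 266/3.

88.67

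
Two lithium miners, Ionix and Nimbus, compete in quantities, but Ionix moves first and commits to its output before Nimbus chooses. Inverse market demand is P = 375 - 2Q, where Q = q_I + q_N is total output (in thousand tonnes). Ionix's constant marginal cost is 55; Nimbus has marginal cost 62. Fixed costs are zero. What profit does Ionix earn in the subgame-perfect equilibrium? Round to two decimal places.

6683.06

Solve by backward induction. Given q_I, the follower Nimbus maximises π_N = (375 - 2q_I - 2q_N)q_N - 62q_N.
Setting the follower's marginal profit to zero, 313 - 2q_I - 4q_N = 0, i.e. q_N = (313 - 2q_I)/4.
The leader anticipates this reaction. Substituting into P = 375 - 2Q gives P = 437/2 - q_I, so π_I = (437/2 - q_I)q_I - 55q_I.
Leader FOC: 327/2 - 2q_I = 0, so q_I = 327/4.
Then q_N = (313 - 2·(327/4))/4 = 299/8.
Price P = 375 - 2·(953/8) = 547/4.
Ionix's profit: (547/4 - 55)·(327/4) = 6683.0625.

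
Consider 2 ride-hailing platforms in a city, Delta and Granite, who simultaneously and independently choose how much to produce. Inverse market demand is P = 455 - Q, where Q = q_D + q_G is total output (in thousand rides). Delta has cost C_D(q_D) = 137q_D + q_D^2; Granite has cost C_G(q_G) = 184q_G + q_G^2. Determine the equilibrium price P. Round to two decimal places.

Delta's profit: π_D = (455 - Q)q_D - (137q_D + q_D²). Setting ∂π_D/∂q_D = 0: 318 - 4q_D - (q_G) = 0.
Granite's profit: π_G = (455 - Q)q_G - (184q_G + q_G²). Setting ∂π_G/∂q_G = 0: 271 - 4q_G - (q_D) = 0.
Best responses: q_D = (318 - q_G)/4, q_G = (271 - q_D)/4.
Solving the pair: q_D = 1001/15, q_G = 766/15.
Total output Q = 589/5, so price P = 455 - 589/5 = 1686/5.

337.20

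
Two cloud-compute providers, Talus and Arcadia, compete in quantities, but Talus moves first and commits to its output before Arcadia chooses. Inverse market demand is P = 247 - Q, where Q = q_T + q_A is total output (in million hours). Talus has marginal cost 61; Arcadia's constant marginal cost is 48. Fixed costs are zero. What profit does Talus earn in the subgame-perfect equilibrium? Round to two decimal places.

The follower Arcadia best-responds to any q_T: π_A = (247 - Q)q_A - 48q_A.
∂π_A/∂q_A = 199 - q_T - 2q_A = 0 gives the reaction function q_A = (199 - q_T)/2.
The leader anticipates this reaction. Substituting into P = 247 - Q gives P = 295/2 - (1/2)q_T, so π_T = (295/2 - (1/2)q_T)q_T - 61q_T.
The leader's first-order condition 173/2 - q_T = 0 yields q_T = 173/2.
Then q_A = (199 - 173/2)/2 = 225/4.
Price P = 247 - 571/4 = 417/4.
Talus's profit: (417/4 - 61)·(173/2) = 3741.1250.

3741.13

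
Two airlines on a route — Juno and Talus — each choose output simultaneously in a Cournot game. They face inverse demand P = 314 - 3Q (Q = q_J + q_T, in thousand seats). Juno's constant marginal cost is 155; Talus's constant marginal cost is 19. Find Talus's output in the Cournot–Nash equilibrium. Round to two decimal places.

47.89

Juno's profit: π_J = (314 - 3Q)q_J - (155q_J). Setting ∂π_J/∂q_J = 0: 159 - 6q_J - 3(q_T) = 0.
Talus's profit: π_T = (314 - 3Q)q_T - (19q_T). Setting ∂π_T/∂q_T = 0: 295 - 6q_T - 3(q_J) = 0.
Rearranging gives the reaction functions q_J = (159 - 3q_T)/6 and q_T = (295 - 3q_J)/6.
Substituting one into the other gives q_J = 23/9 and q_T = 431/9.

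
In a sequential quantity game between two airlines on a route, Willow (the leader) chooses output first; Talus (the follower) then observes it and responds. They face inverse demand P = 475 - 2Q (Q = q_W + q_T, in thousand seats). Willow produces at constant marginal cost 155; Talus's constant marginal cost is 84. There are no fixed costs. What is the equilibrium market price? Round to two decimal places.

Solve by backward induction. Given q_W, the follower Talus maximises π_T = (475 - 2q_W - 2q_T)q_T - 84q_T.
Setting the follower's marginal profit to zero, 391 - 2q_W - 4q_T = 0, i.e. q_T = (391 - 2q_W)/4.
Willow substitutes q_T(q_W) into its own profit: π_W = q_W(475 - 2q_W - (391 - 2q_W)/2) - 155q_W = (559/2 - q_W)q_W - 155q_W.
Leader FOC: 249/2 - 2q_W = 0, so q_W = 249/4.
Then q_T = (391 - 2·(249/4))/4 = 533/8.
Total output Q = 1031/8, so price P = 475 - 2·(1031/8) = 869/4.

217.25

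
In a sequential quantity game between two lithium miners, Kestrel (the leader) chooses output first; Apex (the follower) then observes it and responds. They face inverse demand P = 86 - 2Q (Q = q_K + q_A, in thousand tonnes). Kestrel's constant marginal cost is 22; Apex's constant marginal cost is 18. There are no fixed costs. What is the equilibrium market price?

37

The follower Apex best-responds to any q_K: π_A = (86 - 2Q)q_A - 18q_A.
Setting the follower's marginal profit to zero, 68 - 2q_K - 4q_A = 0, i.e. q_A = (68 - 2q_K)/4.
Kestrel substitutes q_A(q_K) into its own profit: π_K = q_K(86 - 2q_K - (68 - 2q_K)/2) - 22q_K = (52 - q_K)q_K - 22q_K.
Maximising: ∂π_K/∂q_K = 30 - 2q_K = 0, giving q_K = 15.
Then q_A = (68 - 2·15)/4 = 19/2.
Total output Q = 49/2, so price P = 86 - 2·(49/2) = 37.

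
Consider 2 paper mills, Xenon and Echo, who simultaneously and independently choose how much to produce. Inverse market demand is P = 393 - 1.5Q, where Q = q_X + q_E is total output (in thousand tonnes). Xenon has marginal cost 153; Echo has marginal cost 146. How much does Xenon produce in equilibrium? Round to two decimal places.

Xenon's profit: π_X = (393 - 1.5Q)q_X - (153q_X). Setting ∂π_X/∂q_X = 0: 240 - 3q_X - (3/2)(q_E) = 0.
Echo's profit: π_E = (393 - 1.5Q)q_E - (146q_E). Setting ∂π_E/∂q_E = 0: 247 - 3q_E - (3/2)(q_X) = 0.
Rearranging gives the reaction functions q_X = (240 - (3/2)q_E)/3 and q_E = (247 - (3/2)q_X)/3.
Substituting one into the other gives q_X = 466/9 and q_E = 508/9.

51.78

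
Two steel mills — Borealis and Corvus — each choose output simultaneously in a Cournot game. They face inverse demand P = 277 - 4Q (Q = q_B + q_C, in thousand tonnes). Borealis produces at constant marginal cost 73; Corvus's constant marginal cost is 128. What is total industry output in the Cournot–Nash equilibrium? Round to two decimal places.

Borealis's profit: π_B = (277 - 4Q)q_B - (73q_B). Setting ∂π_B/∂q_B = 0: 204 - 8q_B - 4(q_C) = 0.
Corvus's first-order condition: 149 - 8q_C - 4(q_B) = 0.
Rearranging gives the reaction functions q_B = (204 - 4q_C)/8 and q_C = (149 - 4q_B)/8.
Solving the pair: q_B = 259/12, q_C = 47/6.
Total output Q = 259/12 + 47/6 = 353/12.

29.42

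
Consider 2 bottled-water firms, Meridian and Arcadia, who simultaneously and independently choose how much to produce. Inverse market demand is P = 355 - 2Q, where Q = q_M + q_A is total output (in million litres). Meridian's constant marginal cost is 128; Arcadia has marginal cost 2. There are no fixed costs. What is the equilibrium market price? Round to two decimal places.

Meridian's profit: π_M = (355 - 2Q)q_M - (128q_M). Setting ∂π_M/∂q_M = 0: 227 - 4q_M - 2(q_A) = 0.
Arcadia's profit: π_A = (355 - 2Q)q_A - (2q_A). Setting ∂π_A/∂q_A = 0: 353 - 4q_A - 2(q_M) = 0.
Rearranging gives the reaction functions q_M = (227 - 2q_A)/4 and q_A = (353 - 2q_M)/4.
Solving the pair: q_M = 101/6, q_A = 479/6.
Total output Q = 290/3, so price P = 355 - 2·(290/3) = 485/3.

161.67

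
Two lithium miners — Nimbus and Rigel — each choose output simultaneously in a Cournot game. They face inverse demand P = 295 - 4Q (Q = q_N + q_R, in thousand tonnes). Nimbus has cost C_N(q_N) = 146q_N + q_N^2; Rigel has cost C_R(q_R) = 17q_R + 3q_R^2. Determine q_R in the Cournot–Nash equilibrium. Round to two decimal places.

17.61

Nimbus's profit: π_N = (295 - 4Q)q_N - (146q_N + q_N²). Setting ∂π_N/∂q_N = 0: 149 - 10q_N - 4(q_R) = 0.
Rigel's first-order condition: 278 - 14q_R - 4(q_N) = 0.
Rearranging gives the reaction functions q_N = (149 - 4q_R)/10 and q_R = (278 - 4q_N)/14.
Solving the pair: q_N = 487/62, q_R = 546/31.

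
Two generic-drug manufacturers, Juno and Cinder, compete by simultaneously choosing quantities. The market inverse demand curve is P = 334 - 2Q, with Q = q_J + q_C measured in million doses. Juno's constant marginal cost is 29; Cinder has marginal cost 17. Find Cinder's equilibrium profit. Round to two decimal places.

Juno's profit: π_J = (334 - 2Q)q_J - (29q_J). Setting ∂π_J/∂q_J = 0: 305 - 4q_J - 2(q_C) = 0.
Cinder's profit: π_C = (334 - 2Q)q_C - (17q_C). Setting ∂π_C/∂q_C = 0: 317 - 4q_C - 2(q_J) = 0.
Rearranging gives the reaction functions q_J = (305 - 2q_C)/4 and q_C = (317 - 2q_J)/4.
Solving the pair: q_J = 293/6, q_C = 329/6.
Price P = 334 - 2·(311/3) = 380/3.
Cinder's profit: (380/3 - 17)·(329/6) = 6013.3889.

6013.39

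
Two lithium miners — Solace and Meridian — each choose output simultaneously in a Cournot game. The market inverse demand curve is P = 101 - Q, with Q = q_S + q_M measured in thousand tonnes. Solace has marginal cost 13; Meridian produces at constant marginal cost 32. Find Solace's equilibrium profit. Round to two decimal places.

1272.11

Solace's profit: π_S = (101 - Q)q_S - (13q_S). Setting ∂π_S/∂q_S = 0: 88 - 2q_S - (q_M) = 0.
Meridian's first-order condition: 69 - 2q_M - (q_S) = 0.
So q_S = (88 - q_M)/2 and q_M = (69 - q_S)/2.
Substituting one into the other gives q_S = 107/3 and q_M = 50/3.
Price P = 101 - 157/3 = 146/3.
Solace's profit: (146/3 - 13)·(107/3) = 1272.1111.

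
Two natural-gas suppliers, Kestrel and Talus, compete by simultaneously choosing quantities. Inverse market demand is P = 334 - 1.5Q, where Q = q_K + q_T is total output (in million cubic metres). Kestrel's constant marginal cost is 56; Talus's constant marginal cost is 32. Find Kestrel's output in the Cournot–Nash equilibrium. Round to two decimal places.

56.44

Kestrel's profit: π_K = (334 - 1.5Q)q_K - (56q_K). Setting ∂π_K/∂q_K = 0: 278 - 3q_K - (3/2)(q_T) = 0.
Talus's first-order condition: 302 - 3q_T - (3/2)(q_K) = 0.
So q_K = (278 - (3/2)q_T)/3 and q_T = (302 - (3/2)q_K)/3.
Solving the pair: q_K = 508/9, q_T = 652/9.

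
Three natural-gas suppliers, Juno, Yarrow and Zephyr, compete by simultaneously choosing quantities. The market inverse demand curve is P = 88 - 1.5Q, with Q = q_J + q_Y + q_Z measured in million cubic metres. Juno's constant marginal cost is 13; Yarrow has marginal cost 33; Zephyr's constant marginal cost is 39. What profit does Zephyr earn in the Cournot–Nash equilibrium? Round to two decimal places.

Juno's profit: π_J = (88 - 1.5Q)q_J - (13q_J). Setting ∂π_J/∂q_J = 0: 75 - 3q_J - (3/2)(q_Y + q_Z) = 0.
Yarrow's first-order condition: 55 - 3q_Y - (3/2)(q_J + q_Z) = 0.
Zephyr's first-order condition: 49 - 3q_Z - (3/2)(q_J + q_Y) = 0.
Adding the 3 conditions: 179 − 3Q − 3Q = 0, i.e. Q = 179/6.
Back-substituting: q_J = (75 − 179/4)/(3/2) = 121/6, q_Y = (55 − 179/4)/(3/2) = 41/6, q_Z = (49 − 179/4)/(3/2) = 17/6.
Price P = 88 - (3/2)·(179/6) = 173/4.
Zephyr's profit: (173/4 - 39)·(17/6) = 289/24.

12.04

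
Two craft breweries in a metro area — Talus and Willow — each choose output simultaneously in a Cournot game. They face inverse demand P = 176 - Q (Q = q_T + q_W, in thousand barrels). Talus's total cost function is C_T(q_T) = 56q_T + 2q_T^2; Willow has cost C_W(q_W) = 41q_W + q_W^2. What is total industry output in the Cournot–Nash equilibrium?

45

Talus's profit: π_T = (176 - Q)q_T - (56q_T + 2q_T²). Setting ∂π_T/∂q_T = 0: 120 - 6q_T - (q_W) = 0.
Willow's first-order condition: 135 - 4q_W - (q_T) = 0.
Best responses: q_T = (120 - q_W)/6, q_W = (135 - q_T)/4.
Solving the pair: q_T = 15, q_W = 30.
Total output Q = 15 + 30 = 45.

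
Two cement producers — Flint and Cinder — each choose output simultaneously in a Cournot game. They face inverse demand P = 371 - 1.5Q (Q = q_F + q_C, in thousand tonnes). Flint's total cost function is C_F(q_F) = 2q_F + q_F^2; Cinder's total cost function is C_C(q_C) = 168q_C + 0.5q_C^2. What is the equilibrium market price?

Flint's profit: π_F = (371 - 1.5Q)q_F - (2q_F + q_F²). Setting ∂π_F/∂q_F = 0: 369 - 5q_F - (3/2)(q_C) = 0.
Cinder's first-order condition: 203 - 4q_C - (3/2)(q_F) = 0.
So q_F = (369 - (3/2)q_C)/5 and q_C = (203 - (3/2)q_F)/4.
Substituting one into the other gives q_F = 66 and q_C = 26.
Total output Q = 92, so price P = 371 - (3/2)·92 = 233.

233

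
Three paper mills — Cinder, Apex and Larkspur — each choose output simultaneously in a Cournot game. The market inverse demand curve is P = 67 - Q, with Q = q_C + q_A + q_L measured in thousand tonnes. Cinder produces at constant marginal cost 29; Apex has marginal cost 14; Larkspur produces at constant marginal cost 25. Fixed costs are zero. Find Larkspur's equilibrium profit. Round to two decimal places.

76.56

Cinder's profit: π_C = (67 - Q)q_C - (29q_C). Setting ∂π_C/∂q_C = 0: 38 - 2q_C - (q_A + q_L) = 0.
Apex's first-order condition: 53 - 2q_A - (q_C + q_L) = 0.
Larkspur's profit: π_L = (67 - Q)q_L - (25q_L). Setting ∂π_L/∂q_L = 0: 42 - 2q_L - (q_C + q_A) = 0.
Adding the 3 first-order conditions: 133 − 4Q = 0, so Q = 133/4.
Back-substituting: q_C = (38 − 133/4) = 19/4, q_A = (53 − 133/4) = 79/4, q_L = (42 − 133/4) = 35/4.
Price P = 67 - 133/4 = 135/4.
Larkspur's profit: (135/4 - 25)·(35/4) = 1225/16.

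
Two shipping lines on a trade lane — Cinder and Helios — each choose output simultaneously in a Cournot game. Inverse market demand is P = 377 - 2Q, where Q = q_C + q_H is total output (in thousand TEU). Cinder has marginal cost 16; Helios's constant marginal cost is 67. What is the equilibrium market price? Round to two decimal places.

Cinder's profit: π_C = (377 - 2Q)q_C - (16q_C). Setting ∂π_C/∂q_C = 0: 361 - 4q_C - 2(q_H) = 0.
Helios's first-order condition: 310 - 4q_H - 2(q_C) = 0.
Best responses: q_C = (361 - 2q_H)/4, q_H = (310 - 2q_C)/4.
Solving the pair: q_C = 206/3, q_H = 259/6.
Total output Q = 671/6, so price P = 377 - 2·(671/6) = 460/3.

153.33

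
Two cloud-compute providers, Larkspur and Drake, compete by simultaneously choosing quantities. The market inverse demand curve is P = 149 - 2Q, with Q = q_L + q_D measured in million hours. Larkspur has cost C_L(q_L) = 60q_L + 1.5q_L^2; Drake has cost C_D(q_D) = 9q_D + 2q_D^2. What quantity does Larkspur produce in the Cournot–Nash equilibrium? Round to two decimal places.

8.31

Larkspur's profit: π_L = (149 - 2Q)q_L - (60q_L + (3/2)q_L²). Setting ∂π_L/∂q_L = 0: 89 - 7q_L - 2(q_D) = 0.
Drake's first-order condition: 140 - 8q_D - 2(q_L) = 0.
So q_L = (89 - 2q_D)/7 and q_D = (140 - 2q_L)/8.
Solving the pair: q_L = 108/13, q_D = 401/26.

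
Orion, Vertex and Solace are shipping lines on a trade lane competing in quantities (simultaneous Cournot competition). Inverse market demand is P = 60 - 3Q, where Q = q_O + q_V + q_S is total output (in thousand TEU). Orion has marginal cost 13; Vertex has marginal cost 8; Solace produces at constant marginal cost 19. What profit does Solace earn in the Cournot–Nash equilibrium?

12

Orion's profit: π_O = (60 - 3Q)q_O - (13q_O). Setting ∂π_O/∂q_O = 0: 47 - 6q_O - 3(q_V + q_S) = 0.
Vertex's first-order condition: 52 - 6q_V - 3(q_O + q_S) = 0.
Solace's first-order condition: 41 - 6q_S - 3(q_O + q_V) = 0.
Adding the 3 conditions: 140 − 6Q − 6Q = 0, i.e. Q = 35/3.
Back-substituting: q_O = (47 − 35)/3 = 4, q_V = (52 − 35)/3 = 17/3, q_S = (41 − 35)/3 = 2.
Price P = 60 - 3·(35/3) = 25.
Solace's profit: (25 - 19)·2 = 12.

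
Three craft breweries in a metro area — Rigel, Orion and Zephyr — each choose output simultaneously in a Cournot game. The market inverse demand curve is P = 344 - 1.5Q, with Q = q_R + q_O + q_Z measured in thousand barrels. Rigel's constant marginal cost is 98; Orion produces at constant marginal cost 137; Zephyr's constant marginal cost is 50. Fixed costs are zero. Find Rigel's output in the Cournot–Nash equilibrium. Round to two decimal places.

39.50

Rigel's profit: π_R = (344 - 1.5Q)q_R - (98q_R). Setting ∂π_R/∂q_R = 0: 246 - 3q_R - (3/2)(q_O + q_Z) = 0.
Orion's profit: π_O = (344 - 1.5Q)q_O - (137q_O). Setting ∂π_O/∂q_O = 0: 207 - 3q_O - (3/2)(q_R + q_Z) = 0.
Zephyr's first-order condition: 294 - 3q_Z - (3/2)(q_R + q_O) = 0.
Adding the 3 first-order conditions: 747 − 6Q = 0, so Q = 249/2.
Back-substituting: q_R = (246 − 747/4)/(3/2) = 79/2, q_O = (207 − 747/4)/(3/2) = 27/2, q_Z = (294 − 747/4)/(3/2) = 143/2.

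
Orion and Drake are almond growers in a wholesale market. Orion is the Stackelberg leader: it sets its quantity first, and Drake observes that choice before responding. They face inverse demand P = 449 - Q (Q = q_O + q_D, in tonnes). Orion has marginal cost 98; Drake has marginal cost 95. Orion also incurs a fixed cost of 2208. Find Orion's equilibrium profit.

Solve by backward induction. Given q_O, the follower Drake maximises π_D = (449 - q_O - q_D)q_D - 95q_D.
Follower FOC: 354 - q_O - 2q_D = 0, so q_D(q_O) = (354 - q_O)/2.
The leader anticipates this reaction. Substituting into P = 449 - Q gives P = 272 - (1/2)q_O, so π_O = (272 - (1/2)q_O)q_O - 98q_O.
Maximising: ∂π_O/∂q_O = 174 - q_O = 0, giving q_O = 174.
Then q_D = (354 - 174)/2 = 90.
Price P = 449 - 264 = 185.
Orion's profit: (185 - 98)·174 - 2208 = 12930.

12930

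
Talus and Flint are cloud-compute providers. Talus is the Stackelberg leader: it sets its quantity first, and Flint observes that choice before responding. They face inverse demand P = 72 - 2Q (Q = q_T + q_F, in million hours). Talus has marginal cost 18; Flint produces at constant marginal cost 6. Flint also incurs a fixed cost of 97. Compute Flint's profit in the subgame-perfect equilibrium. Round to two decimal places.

Solve by backward induction. Given q_T, the follower Flint maximises π_F = (72 - 2q_T - 2q_F)q_F - 6q_F.
Follower FOC: 66 - 2q_T - 4q_F = 0, so q_F(q_T) = (66 - 2q_T)/4.
Talus substitutes q_F(q_T) into its own profit: π_T = q_T(72 - 2q_T - (66 - 2q_T)/2) - 18q_T = (39 - q_T)q_T - 18q_T.
The leader's first-order condition 21 - 2q_T = 0 yields q_T = 21/2.
Then q_F = (66 - 2·(21/2))/4 = 45/4.
Price P = 72 - 2·(87/4) = 57/2.
Flint's profit: (57/2 - 6)·(45/4) - 97 = 1249/8.

156.13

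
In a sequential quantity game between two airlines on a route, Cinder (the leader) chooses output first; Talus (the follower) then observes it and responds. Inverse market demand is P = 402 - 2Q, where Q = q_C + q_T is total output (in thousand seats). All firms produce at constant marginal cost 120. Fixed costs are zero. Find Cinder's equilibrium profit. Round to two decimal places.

4970.25

Solve by backward induction. Given q_C, the follower Talus maximises π_T = (402 - 2q_C - 2q_T)q_T - 120q_T.
∂π_T/∂q_T = 282 - 2q_C - 4q_T = 0 gives the reaction function q_T = (282 - 2q_C)/4.
The leader anticipates this reaction. Substituting into P = 402 - 2Q gives P = 261 - q_C, so π_C = (261 - q_C)q_C - 120q_C.
Leader FOC: 141 - 2q_C = 0, so q_C = 141/2.
Then q_T = (282 - 2·(141/2))/4 = 141/4.
Price P = 402 - 2·(423/4) = 381/2.
Cinder's profit: (381/2 - 120)·(141/2) = 4970.2500.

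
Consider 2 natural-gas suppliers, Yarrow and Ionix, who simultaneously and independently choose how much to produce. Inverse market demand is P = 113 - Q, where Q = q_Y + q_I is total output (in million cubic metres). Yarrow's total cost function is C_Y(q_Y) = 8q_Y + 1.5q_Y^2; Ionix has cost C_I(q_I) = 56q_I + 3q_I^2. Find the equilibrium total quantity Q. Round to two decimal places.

Yarrow's profit: π_Y = (113 - Q)q_Y - (8q_Y + (3/2)q_Y²). Setting ∂π_Y/∂q_Y = 0: 105 - 5q_Y - (q_I) = 0.
Ionix's profit: π_I = (113 - Q)q_I - (56q_I + 3q_I²). Setting ∂π_I/∂q_I = 0: 57 - 8q_I - (q_Y) = 0.
Rearranging gives the reaction functions q_Y = (105 - q_I)/5 and q_I = (57 - q_Y)/8.
Solving the pair: q_Y = 261/13, q_I = 60/13.
Total output Q = 261/13 + 60/13 = 321/13.

24.69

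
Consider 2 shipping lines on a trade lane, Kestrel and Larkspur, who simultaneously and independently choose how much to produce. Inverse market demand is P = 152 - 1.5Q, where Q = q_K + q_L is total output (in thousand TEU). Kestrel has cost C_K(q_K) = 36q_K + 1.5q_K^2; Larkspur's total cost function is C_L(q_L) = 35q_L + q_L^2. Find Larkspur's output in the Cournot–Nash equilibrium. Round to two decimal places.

Kestrel's profit: π_K = (152 - 1.5Q)q_K - (36q_K + (3/2)q_K²). Setting ∂π_K/∂q_K = 0: 116 - 6q_K - (3/2)(q_L) = 0.
Larkspur's profit: π_L = (152 - 1.5Q)q_L - (35q_L + q_L²). Setting ∂π_L/∂q_L = 0: 117 - 5q_L - (3/2)(q_K) = 0.
So q_K = (116 - (3/2)q_L)/6 and q_L = (117 - (3/2)q_K)/5.
Solving the pair: q_K = 1618/111, q_L = 704/37.

19.03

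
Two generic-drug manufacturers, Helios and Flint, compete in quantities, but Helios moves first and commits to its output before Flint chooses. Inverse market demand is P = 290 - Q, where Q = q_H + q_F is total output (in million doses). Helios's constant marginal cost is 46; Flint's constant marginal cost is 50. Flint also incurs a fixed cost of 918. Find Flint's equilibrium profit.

Solve by backward induction. Given q_H, the follower Flint maximises π_F = (290 - q_H - q_F)q_F - 50q_F.
Setting the follower's marginal profit to zero, 240 - q_H - 2q_F = 0, i.e. q_F = (240 - q_H)/2.
Helios substitutes q_F(q_H) into its own profit: π_H = q_H(290 - q_H - (240 - q_H)/2) - 46q_H = (170 - (1/2)q_H)q_H - 46q_H.
Leader FOC: 124 - q_H = 0, so q_H = 124.
Then q_F = (240 - 124)/2 = 58.
Price P = 290 - 182 = 108.
Flint's profit: (108 - 50)·58 - 918 = 2446.

2446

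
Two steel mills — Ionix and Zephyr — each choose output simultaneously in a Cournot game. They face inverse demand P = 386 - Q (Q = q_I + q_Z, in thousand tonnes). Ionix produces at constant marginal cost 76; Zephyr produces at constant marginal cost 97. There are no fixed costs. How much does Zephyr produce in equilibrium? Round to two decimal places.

Ionix's profit: π_I = (386 - Q)q_I - (76q_I). Setting ∂π_I/∂q_I = 0: 310 - 2q_I - (q_Z) = 0.
Zephyr's profit: π_Z = (386 - Q)q_Z - (97q_Z). Setting ∂π_Z/∂q_Z = 0: 289 - 2q_Z - (q_I) = 0.
So q_I = (310 - q_Z)/2 and q_Z = (289 - q_I)/2.
Substituting one into the other gives q_I = 331/3 and q_Z = 268/3.

89.33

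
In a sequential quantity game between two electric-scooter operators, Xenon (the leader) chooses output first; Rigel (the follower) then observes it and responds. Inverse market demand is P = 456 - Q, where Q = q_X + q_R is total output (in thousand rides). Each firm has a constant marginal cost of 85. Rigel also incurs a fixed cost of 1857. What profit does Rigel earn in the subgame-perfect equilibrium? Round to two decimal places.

6745.56

Solve by backward induction. Given q_X, the follower Rigel maximises π_R = (456 - q_X - q_R)q_R - 85q_R.
Setting the follower's marginal profit to zero, 371 - q_X - 2q_R = 0, i.e. q_R = (371 - q_X)/2.
Xenon substitutes q_R(q_X) into its own profit: π_X = q_X(456 - q_X - (371 - q_X)/2) - 85q_X = (541/2 - (1/2)q_X)q_X - 85q_X.
Maximising: ∂π_X/∂q_X = 371/2 - q_X = 0, giving q_X = 371/2.
Then q_R = (371 - 371/2)/2 = 371/4.
Price P = 456 - 1113/4 = 711/4.
Rigel's profit: (711/4 - 85)·(371/4) - 1857 = 6745.5625.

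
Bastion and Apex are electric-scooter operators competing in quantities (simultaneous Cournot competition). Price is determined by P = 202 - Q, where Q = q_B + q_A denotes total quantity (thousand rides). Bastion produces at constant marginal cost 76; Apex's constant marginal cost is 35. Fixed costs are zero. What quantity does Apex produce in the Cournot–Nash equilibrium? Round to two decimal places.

69.33

Bastion's profit: π_B = (202 - Q)q_B - (76q_B). Setting ∂π_B/∂q_B = 0: 126 - 2q_B - (q_A) = 0.
Apex's profit: π_A = (202 - Q)q_A - (35q_A). Setting ∂π_A/∂q_A = 0: 167 - 2q_A - (q_B) = 0.
Rearranging gives the reaction functions q_B = (126 - q_A)/2 and q_A = (167 - q_B)/2.
Substituting one into the other gives q_B = 85/3 and q_A = 208/3.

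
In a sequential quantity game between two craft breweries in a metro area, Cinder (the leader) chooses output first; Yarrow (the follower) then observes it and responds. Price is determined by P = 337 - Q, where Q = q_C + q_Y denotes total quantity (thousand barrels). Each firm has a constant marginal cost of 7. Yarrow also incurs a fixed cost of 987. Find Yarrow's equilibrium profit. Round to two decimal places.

5819.25

The follower Yarrow best-responds to any q_C: π_Y = (337 - Q)q_Y - 7q_Y.
∂π_Y/∂q_Y = 330 - q_C - 2q_Y = 0 gives the reaction function q_Y = (330 - q_C)/2.
The leader anticipates this reaction. Substituting into P = 337 - Q gives P = 172 - (1/2)q_C, so π_C = (172 - (1/2)q_C)q_C - 7q_C.
Leader FOC: 165 - q_C = 0, so q_C = 165.
Then q_Y = (330 - 165)/2 = 165/2.
Price P = 337 - 495/2 = 179/2.
Yarrow's profit: (179/2 - 7)·(165/2) - 987 = 5819.2500.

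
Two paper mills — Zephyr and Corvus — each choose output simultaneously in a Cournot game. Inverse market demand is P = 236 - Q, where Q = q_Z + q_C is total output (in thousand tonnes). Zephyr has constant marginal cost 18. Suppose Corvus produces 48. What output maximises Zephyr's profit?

85

With the rival's output fixed at 48, Zephyr's profit is π_Z = (236 - 48 - q_Z)q_Z - (18q_Z) = (188 - q_Z)q_Z - (18q_Z).
∂π_Z/∂q_Z = 170 - 2q_Z = 0, so q_Z = 85.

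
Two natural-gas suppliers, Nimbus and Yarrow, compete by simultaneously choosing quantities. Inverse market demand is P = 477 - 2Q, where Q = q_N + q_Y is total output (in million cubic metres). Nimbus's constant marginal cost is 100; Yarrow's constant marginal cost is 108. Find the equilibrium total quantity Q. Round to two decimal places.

Nimbus's profit: π_N = (477 - 2Q)q_N - (100q_N). Setting ∂π_N/∂q_N = 0: 377 - 4q_N - 2(q_Y) = 0.
Yarrow's profit: π_Y = (477 - 2Q)q_Y - (108q_Y). Setting ∂π_Y/∂q_Y = 0: 369 - 4q_Y - 2(q_N) = 0.
So q_N = (377 - 2q_Y)/4 and q_Y = (369 - 2q_N)/4.
Solving the pair: q_N = 385/6, q_Y = 361/6.
Total output Q = 385/6 + 361/6 = 373/3.

124.33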